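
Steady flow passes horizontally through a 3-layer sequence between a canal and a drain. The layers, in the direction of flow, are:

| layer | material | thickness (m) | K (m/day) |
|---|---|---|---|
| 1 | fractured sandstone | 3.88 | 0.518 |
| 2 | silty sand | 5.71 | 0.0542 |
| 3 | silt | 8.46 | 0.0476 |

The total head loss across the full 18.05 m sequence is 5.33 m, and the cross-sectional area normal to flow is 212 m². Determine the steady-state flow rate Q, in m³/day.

3.89

Flow is perpendicular to layering, so the layers act in series and the equivalent K is the thickness-weighted harmonic mean.
Total thickness L = 3.88 + 5.71 + 8.46 = 18.05 m.
Σ(b_i/K_i) = 3.88/0.518 + 5.71/0.0542 + 8.46/0.0476 = 290.6 d.
K_eq = L / Σ(b_i/K_i) = 18.05 / 290.6 = 0.06212 m/day.
Q = K_eq · A · (Δh/L) = 0.06212 × 212 × (5.33/18.05) = 3.889 m³/day.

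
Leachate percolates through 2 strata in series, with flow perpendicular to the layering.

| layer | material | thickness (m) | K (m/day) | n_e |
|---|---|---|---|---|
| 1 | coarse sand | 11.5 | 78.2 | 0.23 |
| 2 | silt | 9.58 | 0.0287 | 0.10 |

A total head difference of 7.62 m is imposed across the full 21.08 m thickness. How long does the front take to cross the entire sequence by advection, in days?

With flow normal to the layers, continuity requires the same specific discharge q through every layer.
Σ(b_i/K_i) = 11.5/78.2 + 9.58/0.0287 = 333.9 d.
q = Δh / Σ(b_i/K_i) = 7.62 / 333.9 = 0.02282 m/day.
In each layer the seepage velocity is v_i = q/n_i, so the layer transit time is t_i = b_i·n_i / q:
  layer 1 (coarse sand): t_1 = 11.5 × 0.23 / 0.02282 = 115.9 d
  layer 2 (silt): t_2 = 9.58 × 0.10 / 0.02282 = 41.98 d
Total t = Σ t_i = 157.9 days.

158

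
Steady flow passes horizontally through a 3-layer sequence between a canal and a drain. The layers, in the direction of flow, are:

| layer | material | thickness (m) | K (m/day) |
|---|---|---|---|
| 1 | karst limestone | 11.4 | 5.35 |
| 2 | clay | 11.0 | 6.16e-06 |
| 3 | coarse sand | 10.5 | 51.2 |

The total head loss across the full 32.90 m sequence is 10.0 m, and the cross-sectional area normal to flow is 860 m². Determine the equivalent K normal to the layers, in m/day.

Flow is perpendicular to layering, so the layers act in series and the equivalent K is the thickness-weighted harmonic mean.
Total thickness L = 11.4 + 11.0 + 10.5 = 32.90 m.
Σ(b_i/K_i) = 11.4/5.35 + 11.0/6.16e-06 + 10.5/51.2 = 1.786e+06 d.
K_eq = L / Σ(b_i/K_i) = 32.90 / 1.786e+06 = 1.842e-05 m/day.

1.84e-05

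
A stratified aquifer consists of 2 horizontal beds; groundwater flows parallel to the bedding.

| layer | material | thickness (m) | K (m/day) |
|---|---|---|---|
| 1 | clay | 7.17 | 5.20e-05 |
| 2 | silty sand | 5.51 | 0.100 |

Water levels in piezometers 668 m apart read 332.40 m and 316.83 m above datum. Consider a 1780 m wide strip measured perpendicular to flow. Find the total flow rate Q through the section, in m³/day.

22.9

Flow is parallel to layering, so each bed carries its own Darcy discharge and the transmissivities add.
Σ(K_i·b_i) = 5.20e-05×7.17 + 0.100×5.51 = 0.5514 m²/day.
Hydraulic gradient i = (332.40 − 316.83) / 668 = 15.57 / 668 = 0.02331.
Q = Σ(K_i·b_i) · W · i = 0.5514 × 1780 × 0.02331 = 22.88 m³/day.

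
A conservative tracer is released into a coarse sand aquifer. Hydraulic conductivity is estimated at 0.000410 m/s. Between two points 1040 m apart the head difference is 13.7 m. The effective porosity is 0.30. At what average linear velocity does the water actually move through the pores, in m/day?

1.56

Convert K: 0.000410 m/s × 86400 = 35.42 m/day.
Hydraulic gradient i = Δh / L = 13.7 / 1040 = 0.01317.
Darcy flux q = K · i = 35.42 × 0.01317 = 0.4666 m/day.
Seepage velocity v = q / n_e = 0.4666 / 0.30 = 1.555 m/day.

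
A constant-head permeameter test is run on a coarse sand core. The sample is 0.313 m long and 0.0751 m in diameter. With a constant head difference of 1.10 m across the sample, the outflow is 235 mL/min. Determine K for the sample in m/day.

21.7

Cross-sectional area A = π·(d/2)² = π × (0.0751/2)² = 0.004430 m².
Convert discharge: 235 mL/min = 3.917e-06 m³/s.
Darcy's law rearranged: K = Q·L / (A·Δh) = 3.917e-06 × 0.313 / (0.004430 × 1.10) = 0.0002516 m/s = 21.74 m/day.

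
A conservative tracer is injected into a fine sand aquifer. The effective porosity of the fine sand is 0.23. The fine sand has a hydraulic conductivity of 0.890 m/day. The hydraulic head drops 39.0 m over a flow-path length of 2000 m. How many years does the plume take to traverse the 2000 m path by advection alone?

72.6

Hydraulic gradient i = Δh / L = 39.0 / 2000 = 0.01950.
Darcy flux q = K · i = 0.8900 × 0.01950 = 0.01735 m/day.
Seepage velocity v = q / n_e = 0.01735 / 0.23 = 0.07546 m/day.
Travel time t = L / v = 2000 / 0.07546 = 26505 days = 72.57 years.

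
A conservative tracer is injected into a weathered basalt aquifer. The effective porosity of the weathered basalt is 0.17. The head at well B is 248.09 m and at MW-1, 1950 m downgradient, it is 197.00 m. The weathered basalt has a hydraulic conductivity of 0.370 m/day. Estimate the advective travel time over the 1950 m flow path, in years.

93.6

Hydraulic gradient i = (248.09 − 197.00) / 1950 = 51.09 / 1950 = 0.02620.
Darcy flux q = K · i = 0.3700 × 0.02620 = 0.009694 m/day.
Seepage velocity v = q / n_e = 0.009694 / 0.17 = 0.05702 m/day.
Travel time t = L / v = 1950 / 0.05702 = 34196 days = 93.62 years.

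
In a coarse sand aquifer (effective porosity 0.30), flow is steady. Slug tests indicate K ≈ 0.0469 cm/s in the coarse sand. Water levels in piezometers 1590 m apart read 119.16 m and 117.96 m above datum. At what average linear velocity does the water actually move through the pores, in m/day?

0.102

Convert K: 0.0469 cm/s × 864 = 40.52 m/day.
Hydraulic gradient i = (119.16 − 117.96) / 1590 = 1.2 / 1590 = 0.0007547.
Darcy flux q = K · i = 40.52 × 0.0007547 = 0.03058 m/day.
Seepage velocity v = q / n_e = 0.03058 / 0.30 = 0.1019 m/day.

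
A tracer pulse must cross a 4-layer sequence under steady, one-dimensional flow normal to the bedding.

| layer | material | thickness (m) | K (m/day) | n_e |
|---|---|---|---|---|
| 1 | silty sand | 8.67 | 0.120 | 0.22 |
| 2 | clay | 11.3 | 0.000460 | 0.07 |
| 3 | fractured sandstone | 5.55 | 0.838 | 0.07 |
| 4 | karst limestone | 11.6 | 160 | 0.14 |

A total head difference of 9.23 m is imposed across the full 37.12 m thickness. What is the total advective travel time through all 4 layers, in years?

34.4

With flow normal to the layers, continuity requires the same specific discharge q through every layer.
Σ(b_i/K_i) = 8.67/0.120 + 11.3/0.000460 + 5.55/0.838 + 11.6/160 = 24644 d.
q = Δh / Σ(b_i/K_i) = 9.23 / 24644 = 0.0003745 m/day.
In each layer the seepage velocity is v_i = q/n_i, so the layer transit time is t_i = b_i·n_i / q:
  layer 1 (silty sand): t_1 = 8.67 × 0.22 / 0.0003745 = 5093 d
  layer 2 (clay): t_2 = 11.3 × 0.07 / 0.0003745 = 2112 d
  layer 3 (fractured sandstone): t_3 = 5.55 × 0.07 / 0.0003745 = 1037 d
  layer 4 (karst limestone): t_4 = 11.6 × 0.14 / 0.0003745 = 4336 d
Total t = Σ t_i = 12578 days = 34.44 years.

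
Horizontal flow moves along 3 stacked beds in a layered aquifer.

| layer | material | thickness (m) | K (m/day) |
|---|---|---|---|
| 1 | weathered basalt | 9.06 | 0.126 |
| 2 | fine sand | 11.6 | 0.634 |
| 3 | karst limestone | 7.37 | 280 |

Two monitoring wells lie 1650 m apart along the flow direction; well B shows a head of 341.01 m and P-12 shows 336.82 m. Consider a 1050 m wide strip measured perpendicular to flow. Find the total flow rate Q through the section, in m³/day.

Flow is parallel to layering, so each bed carries its own Darcy discharge and the transmissivities add.
Σ(K_i·b_i) = 0.126×9.06 + 0.634×11.6 + 280×7.37 = 2072 m²/day.
Hydraulic gradient i = (341.01 − 336.82) / 1650 = 4.19 / 1650 = 0.002539.
Q = Σ(K_i·b_i) · W · i = 2072 × 1050 × 0.002539 = 5525 m³/day.

5520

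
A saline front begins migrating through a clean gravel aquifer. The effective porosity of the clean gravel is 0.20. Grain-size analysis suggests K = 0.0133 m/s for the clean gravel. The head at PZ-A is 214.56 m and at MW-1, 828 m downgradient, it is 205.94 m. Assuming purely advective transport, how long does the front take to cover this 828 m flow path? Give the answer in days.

13.8

Convert K: 0.0133 m/s × 86400 = 1149 m/day.
Hydraulic gradient i = (214.56 − 205.94) / 828 = 8.62 / 828 = 0.01041.
Darcy flux q = K · i = 1149 × 0.01041 = 11.96 m/day.
Seepage velocity v = q / n_e = 11.96 / 0.20 = 59.82 m/day.
Travel time t = L / v = 828 / 59.82 = 13.84 days.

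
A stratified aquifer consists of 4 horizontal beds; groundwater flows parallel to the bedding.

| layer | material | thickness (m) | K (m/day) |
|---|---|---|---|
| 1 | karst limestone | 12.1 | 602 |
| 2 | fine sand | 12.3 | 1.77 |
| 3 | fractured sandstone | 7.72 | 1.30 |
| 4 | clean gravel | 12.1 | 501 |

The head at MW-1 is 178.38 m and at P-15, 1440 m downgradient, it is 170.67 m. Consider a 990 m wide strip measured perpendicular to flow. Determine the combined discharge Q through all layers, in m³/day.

70900

Flow is parallel to layering, so each bed carries its own Darcy discharge and the transmissivities add.
Σ(K_i·b_i) = 602×12.1 + 1.77×12.3 + 1.30×7.72 + 501×12.1 = 13378 m²/day.
Hydraulic gradient i = (178.38 − 170.67) / 1440 = 7.71 / 1440 = 0.005354.
Q = Σ(K_i·b_i) · W · i = 13378 × 990 × 0.005354 = 70912 m³/day.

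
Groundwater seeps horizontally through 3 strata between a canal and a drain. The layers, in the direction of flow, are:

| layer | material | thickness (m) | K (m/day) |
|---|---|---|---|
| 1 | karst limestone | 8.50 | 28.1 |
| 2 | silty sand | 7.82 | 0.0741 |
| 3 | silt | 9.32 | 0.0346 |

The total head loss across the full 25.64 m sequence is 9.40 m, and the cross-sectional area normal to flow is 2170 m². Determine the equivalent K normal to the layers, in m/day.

0.0683

Flow is perpendicular to layering, so the layers act in series and the equivalent K is the thickness-weighted harmonic mean.
Total thickness L = 8.50 + 7.82 + 9.32 = 25.64 m.
Σ(b_i/K_i) = 8.50/28.1 + 7.82/0.0741 + 9.32/0.0346 = 375.2 d.
K_eq = L / Σ(b_i/K_i) = 25.64 / 375.2 = 0.06834 m/day.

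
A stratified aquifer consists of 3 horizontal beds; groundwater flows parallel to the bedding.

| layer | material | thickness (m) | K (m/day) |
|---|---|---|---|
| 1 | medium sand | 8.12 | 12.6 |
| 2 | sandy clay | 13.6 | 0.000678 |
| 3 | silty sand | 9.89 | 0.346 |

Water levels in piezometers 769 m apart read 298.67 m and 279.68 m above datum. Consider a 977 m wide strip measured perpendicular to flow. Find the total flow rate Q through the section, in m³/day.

Flow is parallel to layering, so each bed carries its own Darcy discharge and the transmissivities add.
Σ(K_i·b_i) = 12.6×8.12 + 0.000678×13.6 + 0.346×9.89 = 105.7 m²/day.
Hydraulic gradient i = (298.67 − 279.68) / 769 = 18.99 / 769 = 0.02469.
Q = Σ(K_i·b_i) · W · i = 105.7 × 977 × 0.02469 = 2551 m³/day.

2550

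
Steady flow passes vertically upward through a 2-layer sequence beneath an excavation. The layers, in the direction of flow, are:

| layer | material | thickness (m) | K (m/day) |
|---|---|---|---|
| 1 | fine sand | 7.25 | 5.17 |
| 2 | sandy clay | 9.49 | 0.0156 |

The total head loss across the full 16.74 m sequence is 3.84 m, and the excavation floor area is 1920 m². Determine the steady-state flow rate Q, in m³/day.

12.1

Flow is perpendicular to layering, so the layers act in series and the equivalent K is the thickness-weighted harmonic mean.
Total thickness L = 7.25 + 9.49 = 16.74 m.
Σ(b_i/K_i) = 7.25/5.17 + 9.49/0.0156 = 609.7 d.
K_eq = L / Σ(b_i/K_i) = 16.74 / 609.7 = 0.02745 m/day.
Q = K_eq · A · (Δh/L) = 0.02745 × 1920 × (3.84/16.74) = 12.09 m³/day.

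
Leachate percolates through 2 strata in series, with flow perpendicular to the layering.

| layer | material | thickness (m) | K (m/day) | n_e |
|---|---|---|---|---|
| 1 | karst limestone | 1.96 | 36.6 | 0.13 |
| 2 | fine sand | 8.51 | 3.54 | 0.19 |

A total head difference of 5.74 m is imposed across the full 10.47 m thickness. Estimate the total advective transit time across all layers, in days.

0.801

With flow normal to the layers, continuity requires the same specific discharge q through every layer.
Σ(b_i/K_i) = 1.96/36.6 + 8.51/3.54 = 2.458 d.
q = Δh / Σ(b_i/K_i) = 5.74 / 2.458 = 2.336 m/day.
In each layer the seepage velocity is v_i = q/n_i, so the layer transit time is t_i = b_i·n_i / q:
  layer 1 (karst limestone): t_1 = 1.96 × 0.13 / 2.336 = 0.1091 d
  layer 2 (fine sand): t_2 = 8.51 × 0.19 / 2.336 = 0.6923 d
Total t = Σ t_i = 0.8013 days.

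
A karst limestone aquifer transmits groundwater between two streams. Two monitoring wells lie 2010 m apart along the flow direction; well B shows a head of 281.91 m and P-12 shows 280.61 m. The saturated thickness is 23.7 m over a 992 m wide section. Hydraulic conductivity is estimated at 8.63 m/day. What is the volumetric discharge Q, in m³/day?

131

Cross-sectional area A = 992 × 23.7 = 23510 m².
Hydraulic gradient i = (281.91 − 280.61) / 2010 = 1.3 / 2010 = 0.0006468.
Darcy's law: Q = K · A · i = 8.630 × 23510 × 0.0006468 = 131.2 m³/day.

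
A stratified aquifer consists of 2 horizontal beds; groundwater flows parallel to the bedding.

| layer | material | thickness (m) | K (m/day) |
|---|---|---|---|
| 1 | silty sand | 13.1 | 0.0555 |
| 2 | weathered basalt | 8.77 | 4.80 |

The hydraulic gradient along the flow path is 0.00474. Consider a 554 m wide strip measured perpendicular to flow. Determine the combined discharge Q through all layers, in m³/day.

112

Flow is parallel to layering, so each bed carries its own Darcy discharge and the transmissivities add.
Σ(K_i·b_i) = 0.0555×13.1 + 4.80×8.77 = 42.82 m²/day.
Hydraulic gradient i = 0.00474.
Q = Σ(K_i·b_i) · W · i = 42.82 × 554 × 0.004740 = 112.5 m³/day.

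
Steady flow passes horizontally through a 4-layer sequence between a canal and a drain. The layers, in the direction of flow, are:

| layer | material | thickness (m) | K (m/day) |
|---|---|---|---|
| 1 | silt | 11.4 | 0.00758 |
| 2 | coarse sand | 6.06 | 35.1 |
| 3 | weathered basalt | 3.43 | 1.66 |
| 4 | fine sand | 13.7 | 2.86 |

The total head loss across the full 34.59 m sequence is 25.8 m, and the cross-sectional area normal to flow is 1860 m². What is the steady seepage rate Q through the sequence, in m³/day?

Flow is perpendicular to layering, so the layers act in series and the equivalent K is the thickness-weighted harmonic mean.
Total thickness L = 11.4 + 6.06 + 3.43 + 13.7 = 34.59 m.
Σ(b_i/K_i) = 11.4/0.00758 + 6.06/35.1 + 3.43/1.66 + 13.7/2.86 = 1511 d.
K_eq = L / Σ(b_i/K_i) = 34.59 / 1511 = 0.02289 m/day.
Q = K_eq · A · (Δh/L) = 0.02289 × 1860 × (25.8/34.59) = 31.76 m³/day.

31.8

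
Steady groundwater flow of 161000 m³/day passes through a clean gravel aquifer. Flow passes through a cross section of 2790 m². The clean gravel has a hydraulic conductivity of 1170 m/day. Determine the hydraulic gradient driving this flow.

0.0493

From Q = K·A·i, i = Q / (K·A) = 161000 / (1170 × 2790) = 0.04932.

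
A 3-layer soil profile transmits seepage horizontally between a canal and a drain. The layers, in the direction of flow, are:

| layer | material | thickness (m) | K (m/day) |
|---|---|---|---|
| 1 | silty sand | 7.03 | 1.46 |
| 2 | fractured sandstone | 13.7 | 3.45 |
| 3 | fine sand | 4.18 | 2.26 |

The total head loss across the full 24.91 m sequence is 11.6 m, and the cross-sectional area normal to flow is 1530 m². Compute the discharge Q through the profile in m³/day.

Flow is perpendicular to layering, so the layers act in series and the equivalent K is the thickness-weighted harmonic mean.
Total thickness L = 7.03 + 13.7 + 4.18 = 24.91 m.
Σ(b_i/K_i) = 7.03/1.46 + 13.7/3.45 + 4.18/2.26 = 10.64 d.
K_eq = L / Σ(b_i/K_i) = 24.91 / 10.64 = 2.342 m/day.
Q = K_eq · A · (Δh/L) = 2.342 × 1530 × (11.6/24.91) = 1669 m³/day.

1670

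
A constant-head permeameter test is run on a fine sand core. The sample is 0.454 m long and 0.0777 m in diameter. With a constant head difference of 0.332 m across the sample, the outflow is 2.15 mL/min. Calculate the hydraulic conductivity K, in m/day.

Cross-sectional area A = π·(d/2)² = π × (0.0777/2)² = 0.004742 m².
Convert discharge: 2.15 mL/min = 3.583e-08 m³/s.
Darcy's law rearranged: K = Q·L / (A·Δh) = 3.583e-08 × 0.454 / (0.004742 × 0.332) = 1.033e-05 m/s = 0.8929 m/day.

0.893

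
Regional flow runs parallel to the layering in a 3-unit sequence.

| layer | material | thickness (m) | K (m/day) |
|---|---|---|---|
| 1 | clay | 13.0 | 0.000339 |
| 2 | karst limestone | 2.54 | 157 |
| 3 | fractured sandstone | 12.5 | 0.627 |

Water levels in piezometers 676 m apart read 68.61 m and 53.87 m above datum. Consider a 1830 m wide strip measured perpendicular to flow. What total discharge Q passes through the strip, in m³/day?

Flow is parallel to layering, so each bed carries its own Darcy discharge and the transmissivities add.
Σ(K_i·b_i) = 0.000339×13.0 + 157×2.54 + 0.627×12.5 = 406.6 m²/day.
Hydraulic gradient i = (68.61 − 53.87) / 676 = 14.74 / 676 = 0.02180.
Q = Σ(K_i·b_i) · W · i = 406.6 × 1830 × 0.02180 = 16225 m³/day.

16200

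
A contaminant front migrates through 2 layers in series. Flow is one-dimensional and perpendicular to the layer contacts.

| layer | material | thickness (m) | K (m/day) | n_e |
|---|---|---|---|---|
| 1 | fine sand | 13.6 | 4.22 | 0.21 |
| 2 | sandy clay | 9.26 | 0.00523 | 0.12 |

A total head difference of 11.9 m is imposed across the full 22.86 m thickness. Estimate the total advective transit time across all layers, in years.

1.62

With flow normal to the layers, continuity requires the same specific discharge q through every layer.
Σ(b_i/K_i) = 13.6/4.22 + 9.26/0.00523 = 1774 d.
q = Δh / Σ(b_i/K_i) = 11.9 / 1774 = 0.006709 m/day.
In each layer the seepage velocity is v_i = q/n_i, so the layer transit time is t_i = b_i·n_i / q:
  layer 1 (fine sand): t_1 = 13.6 × 0.21 / 0.006709 = 425.7 d
  layer 2 (sandy clay): t_2 = 9.26 × 0.12 / 0.006709 = 165.6 d
Total t = Σ t_i = 591.3 days = 1.619 years.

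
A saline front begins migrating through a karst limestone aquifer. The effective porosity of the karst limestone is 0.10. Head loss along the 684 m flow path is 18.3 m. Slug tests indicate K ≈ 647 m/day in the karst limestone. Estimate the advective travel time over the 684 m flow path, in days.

Hydraulic gradient i = Δh / L = 18.3 / 684 = 0.02675.
Darcy flux q = K · i = 647.0 × 0.02675 = 17.31 m/day.
Seepage velocity v = q / n_e = 17.31 / 0.10 = 173.1 m/day.
Travel time t = L / v = 684 / 173.1 = 3.951 days.

3.95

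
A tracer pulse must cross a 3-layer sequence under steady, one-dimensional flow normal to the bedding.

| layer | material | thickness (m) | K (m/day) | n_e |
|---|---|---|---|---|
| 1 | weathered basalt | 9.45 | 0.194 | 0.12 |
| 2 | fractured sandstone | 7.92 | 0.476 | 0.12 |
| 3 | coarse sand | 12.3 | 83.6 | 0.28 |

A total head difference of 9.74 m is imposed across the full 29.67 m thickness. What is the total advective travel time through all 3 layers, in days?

37.2

With flow normal to the layers, continuity requires the same specific discharge q through every layer.
Σ(b_i/K_i) = 9.45/0.194 + 7.92/0.476 + 12.3/83.6 = 65.50 d.
q = Δh / Σ(b_i/K_i) = 9.74 / 65.50 = 0.1487 m/day.
In each layer the seepage velocity is v_i = q/n_i, so the layer transit time is t_i = b_i·n_i / q:
  layer 1 (weathered basalt): t_1 = 9.45 × 0.12 / 0.1487 = 7.626 d
  layer 2 (fractured sandstone): t_2 = 7.92 × 0.12 / 0.1487 = 6.391 d
  layer 3 (coarse sand): t_3 = 12.3 × 0.28 / 0.1487 = 23.16 d
Total t = Σ t_i = 37.18 days.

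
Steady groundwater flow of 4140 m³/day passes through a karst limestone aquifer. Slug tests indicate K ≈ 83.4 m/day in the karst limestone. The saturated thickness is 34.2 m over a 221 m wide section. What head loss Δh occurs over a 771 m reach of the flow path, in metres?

5.06

Cross-sectional area A = 221 × 34.2 = 7558 m².
From Q = K·A·i, i = Q / (K·A) = 4140 / (83.40 × 7558) = 0.006568.
Head loss Δh = i · L = 0.006568 × 771 = 5.064 m.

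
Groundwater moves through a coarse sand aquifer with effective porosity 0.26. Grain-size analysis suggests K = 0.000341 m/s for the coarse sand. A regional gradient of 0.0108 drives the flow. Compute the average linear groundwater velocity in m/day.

1.22

Convert K: 0.000341 m/s × 86400 = 29.46 m/day.
Hydraulic gradient i = 0.0108.
Darcy flux q = K · i = 29.46 × 0.01080 = 0.3182 m/day.
Seepage velocity v = q / n_e = 0.3182 / 0.26 = 1.224 m/day.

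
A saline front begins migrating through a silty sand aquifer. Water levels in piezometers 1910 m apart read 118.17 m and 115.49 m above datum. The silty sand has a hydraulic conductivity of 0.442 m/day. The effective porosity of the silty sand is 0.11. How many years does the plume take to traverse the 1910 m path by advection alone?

927

Hydraulic gradient i = (118.17 − 115.49) / 1910 = 2.68 / 1910 = 0.001403.
Darcy flux q = K · i = 0.4420 × 0.001403 = 0.0006202 m/day.
Seepage velocity v = q / n_e = 0.0006202 / 0.11 = 0.005638 m/day.
Travel time t = L / v = 1910 / 0.005638 = 3.388e+05 days = 927.5 years.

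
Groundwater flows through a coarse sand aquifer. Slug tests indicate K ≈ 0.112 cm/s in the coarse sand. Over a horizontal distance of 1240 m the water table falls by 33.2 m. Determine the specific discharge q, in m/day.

Convert K: 0.112 cm/s × 864 = 96.77 m/day.
Hydraulic gradient i = Δh / L = 33.2 / 1240 = 0.02677.
Specific discharge q = K · i = 96.77 × 0.02677 = 2.591 m/day.

2.59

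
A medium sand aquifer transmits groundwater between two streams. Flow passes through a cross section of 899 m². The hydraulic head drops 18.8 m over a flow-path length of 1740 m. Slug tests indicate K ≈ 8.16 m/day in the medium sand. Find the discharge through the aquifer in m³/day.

79.3

Hydraulic gradient i = Δh / L = 18.8 / 1740 = 0.01080.
Darcy's law: Q = K · A · i = 8.160 × 899.0 × 0.01080 = 79.26 m³/day.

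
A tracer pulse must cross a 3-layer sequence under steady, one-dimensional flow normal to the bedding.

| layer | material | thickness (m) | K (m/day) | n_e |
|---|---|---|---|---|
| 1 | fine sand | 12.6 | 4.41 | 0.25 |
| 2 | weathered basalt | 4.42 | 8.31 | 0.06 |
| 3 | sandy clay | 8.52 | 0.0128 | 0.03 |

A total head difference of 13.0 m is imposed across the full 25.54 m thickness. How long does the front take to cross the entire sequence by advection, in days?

With flow normal to the layers, continuity requires the same specific discharge q through every layer.
Σ(b_i/K_i) = 12.6/4.41 + 4.42/8.31 + 8.52/0.0128 = 669.0 d.
q = Δh / Σ(b_i/K_i) = 13.0 / 669.0 = 0.01943 m/day.
In each layer the seepage velocity is v_i = q/n_i, so the layer transit time is t_i = b_i·n_i / q:
  layer 1 (fine sand): t_1 = 12.6 × 0.25 / 0.01943 = 162.1 d
  layer 2 (weathered basalt): t_2 = 4.42 × 0.06 / 0.01943 = 13.65 d
  layer 3 (sandy clay): t_3 = 8.52 × 0.03 / 0.01943 = 13.15 d
Total t = Σ t_i = 188.9 days.

189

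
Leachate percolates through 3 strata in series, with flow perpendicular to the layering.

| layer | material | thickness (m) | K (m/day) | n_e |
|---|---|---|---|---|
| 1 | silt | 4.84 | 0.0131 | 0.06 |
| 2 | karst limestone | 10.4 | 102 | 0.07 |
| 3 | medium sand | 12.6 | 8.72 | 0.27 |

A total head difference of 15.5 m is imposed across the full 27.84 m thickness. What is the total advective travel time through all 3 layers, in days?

106

With flow normal to the layers, continuity requires the same specific discharge q through every layer.
Σ(b_i/K_i) = 4.84/0.0131 + 10.4/102 + 12.6/8.72 = 371.0 d.
q = Δh / Σ(b_i/K_i) = 15.5 / 371.0 = 0.04178 m/day.
In each layer the seepage velocity is v_i = q/n_i, so the layer transit time is t_i = b_i·n_i / q:
  layer 1 (silt): t_1 = 4.84 × 0.06 / 0.04178 = 6.951 d
  layer 2 (karst limestone): t_2 = 10.4 × 0.07 / 0.04178 = 17.43 d
  layer 3 (medium sand): t_3 = 12.6 × 0.27 / 0.04178 = 81.43 d
Total t = Σ t_i = 105.8 days.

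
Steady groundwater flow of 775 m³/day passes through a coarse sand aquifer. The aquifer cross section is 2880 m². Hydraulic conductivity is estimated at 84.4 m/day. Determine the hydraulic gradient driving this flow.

From Q = K·A·i, i = Q / (K·A) = 775 / (84.40 × 2880) = 0.003188.

0.00319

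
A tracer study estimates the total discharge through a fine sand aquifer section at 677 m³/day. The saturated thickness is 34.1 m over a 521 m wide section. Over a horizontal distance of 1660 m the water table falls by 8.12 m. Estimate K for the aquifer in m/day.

7.79

Cross-sectional area A = 521 × 34.1 = 17766 m².
Hydraulic gradient i = Δh / L = 8.12 / 1660 = 0.004892.
From Q = K·A·i, K = Q / (A·i) = 677 / (17766 × 0.004892) = 7.790 m/day.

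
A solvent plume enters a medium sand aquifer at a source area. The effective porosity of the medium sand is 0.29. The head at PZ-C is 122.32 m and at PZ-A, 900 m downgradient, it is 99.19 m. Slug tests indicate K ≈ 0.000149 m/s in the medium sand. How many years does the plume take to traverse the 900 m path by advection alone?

Convert K: 0.000149 m/s × 86400 = 12.87 m/day.
Hydraulic gradient i = (122.32 − 99.19) / 900 = 23.13 / 900 = 0.02570.
Darcy flux q = K · i = 12.87 × 0.02570 = 0.3309 m/day.
Seepage velocity v = q / n_e = 0.3309 / 0.29 = 1.141 m/day.
Travel time t = L / v = 900 / 1.141 = 788.9 days = 2.160 years.

2.16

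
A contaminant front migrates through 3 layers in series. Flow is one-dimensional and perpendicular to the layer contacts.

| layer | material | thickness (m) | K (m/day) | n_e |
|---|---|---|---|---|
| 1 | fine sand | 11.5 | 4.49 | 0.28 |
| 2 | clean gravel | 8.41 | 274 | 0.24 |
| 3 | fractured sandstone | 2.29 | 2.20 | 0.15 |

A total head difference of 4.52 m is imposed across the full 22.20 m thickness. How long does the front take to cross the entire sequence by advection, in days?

4.49

With flow normal to the layers, continuity requires the same specific discharge q through every layer.
Σ(b_i/K_i) = 11.5/4.49 + 8.41/274 + 2.29/2.20 = 3.633 d.
q = Δh / Σ(b_i/K_i) = 4.52 / 3.633 = 1.244 m/day.
In each layer the seepage velocity is v_i = q/n_i, so the layer transit time is t_i = b_i·n_i / q:
  layer 1 (fine sand): t_1 = 11.5 × 0.28 / 1.244 = 2.588 d
  layer 2 (clean gravel): t_2 = 8.41 × 0.24 / 1.244 = 1.622 d
  layer 3 (fractured sandstone): t_3 = 2.29 × 0.15 / 1.244 = 0.2761 d
Total t = Σ t_i = 4.486 days.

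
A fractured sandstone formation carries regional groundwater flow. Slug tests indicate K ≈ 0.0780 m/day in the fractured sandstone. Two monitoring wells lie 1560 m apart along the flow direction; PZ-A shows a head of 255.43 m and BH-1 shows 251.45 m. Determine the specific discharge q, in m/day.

0.000199

Hydraulic gradient i = (255.43 − 251.45) / 1560 = 3.98 / 1560 = 0.002551.
Specific discharge q = K · i = 0.07800 × 0.002551 = 0.0001990 m/day.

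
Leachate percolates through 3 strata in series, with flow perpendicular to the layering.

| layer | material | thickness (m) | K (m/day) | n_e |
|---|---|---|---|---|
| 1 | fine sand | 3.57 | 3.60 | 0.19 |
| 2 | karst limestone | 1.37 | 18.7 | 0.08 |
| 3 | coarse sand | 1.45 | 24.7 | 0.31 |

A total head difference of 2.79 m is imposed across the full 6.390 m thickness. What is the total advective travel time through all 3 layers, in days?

0.498

With flow normal to the layers, continuity requires the same specific discharge q through every layer.
Σ(b_i/K_i) = 3.57/3.60 + 1.37/18.7 + 1.45/24.7 = 1.124 d.
q = Δh / Σ(b_i/K_i) = 2.79 / 1.124 = 2.483 m/day.
In each layer the seepage velocity is v_i = q/n_i, so the layer transit time is t_i = b_i·n_i / q:
  layer 1 (fine sand): t_1 = 3.57 × 0.19 / 2.483 = 0.2732 d
  layer 2 (karst limestone): t_2 = 1.37 × 0.08 / 2.483 = 0.04414 d
  layer 3 (coarse sand): t_3 = 1.45 × 0.31 / 2.483 = 0.1810 d
Total t = Σ t_i = 0.4983 days.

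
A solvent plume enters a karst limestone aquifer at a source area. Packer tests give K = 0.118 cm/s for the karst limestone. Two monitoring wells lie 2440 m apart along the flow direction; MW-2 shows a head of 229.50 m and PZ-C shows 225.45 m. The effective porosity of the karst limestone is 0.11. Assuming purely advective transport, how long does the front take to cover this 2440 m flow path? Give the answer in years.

4.34

Convert K: 0.118 cm/s × 864 = 102.0 m/day.
Hydraulic gradient i = (229.50 − 225.45) / 2440 = 4.05 / 2440 = 0.001660.
Darcy flux q = K · i = 102.0 × 0.001660 = 0.1692 m/day.
Seepage velocity v = q / n_e = 0.1692 / 0.11 = 1.538 m/day.
Travel time t = L / v = 2440 / 1.538 = 1586 days = 4.342 years.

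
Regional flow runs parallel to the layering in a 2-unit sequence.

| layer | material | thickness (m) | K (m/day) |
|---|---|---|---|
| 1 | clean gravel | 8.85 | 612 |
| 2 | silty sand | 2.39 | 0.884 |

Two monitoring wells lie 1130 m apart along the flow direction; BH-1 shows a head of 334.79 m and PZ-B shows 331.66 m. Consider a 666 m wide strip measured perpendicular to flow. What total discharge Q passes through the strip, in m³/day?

10000

Flow is parallel to layering, so each bed carries its own Darcy discharge and the transmissivities add.
Σ(K_i·b_i) = 612×8.85 + 0.884×2.39 = 5418 m²/day.
Hydraulic gradient i = (334.79 − 331.66) / 1130 = 3.13 / 1130 = 0.002770.
Q = Σ(K_i·b_i) · W · i = 5418 × 666 × 0.002770 = 9995 m³/day.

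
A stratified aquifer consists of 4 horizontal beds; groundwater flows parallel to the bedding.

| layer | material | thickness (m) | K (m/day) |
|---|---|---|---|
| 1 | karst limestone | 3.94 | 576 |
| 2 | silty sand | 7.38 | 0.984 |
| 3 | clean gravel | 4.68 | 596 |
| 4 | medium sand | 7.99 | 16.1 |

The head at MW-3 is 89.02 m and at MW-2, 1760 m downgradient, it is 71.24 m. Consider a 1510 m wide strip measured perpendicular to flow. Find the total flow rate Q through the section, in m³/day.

79200

Flow is parallel to layering, so each bed carries its own Darcy discharge and the transmissivities add.
Σ(K_i·b_i) = 576×3.94 + 0.984×7.38 + 596×4.68 + 16.1×7.99 = 5195 m²/day.
Hydraulic gradient i = (89.02 − 71.24) / 1760 = 17.78 / 1760 = 0.01010.
Q = Σ(K_i·b_i) · W · i = 5195 × 1510 × 0.01010 = 79241 m³/day.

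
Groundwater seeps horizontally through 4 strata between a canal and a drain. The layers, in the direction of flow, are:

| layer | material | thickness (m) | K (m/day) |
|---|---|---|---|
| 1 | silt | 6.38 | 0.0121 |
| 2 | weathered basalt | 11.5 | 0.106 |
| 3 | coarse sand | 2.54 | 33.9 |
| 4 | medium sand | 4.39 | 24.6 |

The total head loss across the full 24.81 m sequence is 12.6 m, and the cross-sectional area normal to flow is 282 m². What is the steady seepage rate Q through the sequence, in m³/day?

5.59

Flow is perpendicular to layering, so the layers act in series and the equivalent K is the thickness-weighted harmonic mean.
Total thickness L = 6.38 + 11.5 + 2.54 + 4.39 = 24.81 m.
Σ(b_i/K_i) = 6.38/0.0121 + 11.5/0.106 + 2.54/33.9 + 4.39/24.6 = 636.0 d.
K_eq = L / Σ(b_i/K_i) = 24.81 / 636.0 = 0.03901 m/day.
Q = K_eq · A · (Δh/L) = 0.03901 × 282 × (12.6/24.81) = 5.587 m³/day.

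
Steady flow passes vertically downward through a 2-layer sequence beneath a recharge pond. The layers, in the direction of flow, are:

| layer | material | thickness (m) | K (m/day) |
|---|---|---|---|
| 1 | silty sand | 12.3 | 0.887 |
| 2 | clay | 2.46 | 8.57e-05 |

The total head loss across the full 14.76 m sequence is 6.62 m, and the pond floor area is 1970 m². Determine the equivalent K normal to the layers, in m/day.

Flow is perpendicular to layering, so the layers act in series and the equivalent K is the thickness-weighted harmonic mean.
Total thickness L = 12.3 + 2.46 = 14.76 m.
Σ(b_i/K_i) = 12.3/0.887 + 2.46/8.57e-05 = 28719 d.
K_eq = L / Σ(b_i/K_i) = 14.76 / 28719 = 0.0005140 m/day.

0.000514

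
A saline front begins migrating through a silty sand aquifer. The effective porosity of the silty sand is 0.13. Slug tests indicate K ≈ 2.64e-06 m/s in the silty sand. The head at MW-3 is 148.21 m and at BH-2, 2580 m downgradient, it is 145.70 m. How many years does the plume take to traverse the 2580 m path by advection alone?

Convert K: 2.64e-06 m/s × 86400 = 0.2281 m/day.
Hydraulic gradient i = (148.21 − 145.70) / 2580 = 2.51 / 2580 = 0.0009729.
Darcy flux q = K · i = 0.2281 × 0.0009729 = 0.0002219 m/day.
Seepage velocity v = q / n_e = 0.0002219 / 0.13 = 0.001707 m/day.
Travel time t = L / v = 2580 / 0.001707 = 1.511e+06 days = 4138 years.

4140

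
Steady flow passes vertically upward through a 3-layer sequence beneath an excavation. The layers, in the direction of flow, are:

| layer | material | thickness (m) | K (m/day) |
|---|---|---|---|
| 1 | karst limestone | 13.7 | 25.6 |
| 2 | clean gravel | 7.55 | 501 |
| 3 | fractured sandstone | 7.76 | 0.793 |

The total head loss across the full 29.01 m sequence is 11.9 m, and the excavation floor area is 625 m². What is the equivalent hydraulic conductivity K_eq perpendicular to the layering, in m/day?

Flow is perpendicular to layering, so the layers act in series and the equivalent K is the thickness-weighted harmonic mean.
Total thickness L = 13.7 + 7.55 + 7.76 = 29.01 m.
Σ(b_i/K_i) = 13.7/25.6 + 7.55/501 + 7.76/0.793 = 10.34 d.
K_eq = L / Σ(b_i/K_i) = 29.01 / 10.34 = 2.807 m/day.

2.81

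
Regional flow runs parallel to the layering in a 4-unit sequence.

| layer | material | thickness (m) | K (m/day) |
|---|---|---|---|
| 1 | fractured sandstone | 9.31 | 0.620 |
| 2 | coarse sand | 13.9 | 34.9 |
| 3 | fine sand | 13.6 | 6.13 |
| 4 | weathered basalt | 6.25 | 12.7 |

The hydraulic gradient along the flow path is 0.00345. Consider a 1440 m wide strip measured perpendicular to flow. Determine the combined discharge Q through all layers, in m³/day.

3250

Flow is parallel to layering, so each bed carries its own Darcy discharge and the transmissivities add.
Σ(K_i·b_i) = 0.620×9.31 + 34.9×13.9 + 6.13×13.6 + 12.7×6.25 = 653.6 m²/day.
Hydraulic gradient i = 0.00345.
Q = Σ(K_i·b_i) · W · i = 653.6 × 1440 × 0.003450 = 3247 m³/day.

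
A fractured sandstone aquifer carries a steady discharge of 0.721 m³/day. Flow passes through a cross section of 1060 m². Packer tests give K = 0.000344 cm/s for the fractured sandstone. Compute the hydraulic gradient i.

0.00229

Convert K: 0.000344 cm/s × 864 = 0.2972 m/day.
From Q = K·A·i, i = Q / (K·A) = 0.721 / (0.2972 × 1060) = 0.002289.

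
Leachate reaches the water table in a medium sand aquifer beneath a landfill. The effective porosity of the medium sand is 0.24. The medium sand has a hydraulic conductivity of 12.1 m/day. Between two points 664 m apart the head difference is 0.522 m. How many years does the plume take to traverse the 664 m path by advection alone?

Hydraulic gradient i = Δh / L = 0.522 / 664 = 0.0007861.
Darcy flux q = K · i = 12.10 × 0.0007861 = 0.009512 m/day.
Seepage velocity v = q / n_e = 0.009512 / 0.24 = 0.03963 m/day.
Travel time t = L / v = 664 / 0.03963 = 16753 days = 45.87 years.

45.9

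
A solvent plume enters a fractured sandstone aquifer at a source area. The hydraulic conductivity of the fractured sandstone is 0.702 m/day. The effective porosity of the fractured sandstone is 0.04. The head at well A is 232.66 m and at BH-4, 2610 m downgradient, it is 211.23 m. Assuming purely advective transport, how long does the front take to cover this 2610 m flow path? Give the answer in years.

49.6

Hydraulic gradient i = (232.66 − 211.23) / 2610 = 21.43 / 2610 = 0.008211.
Darcy flux q = K · i = 0.7020 × 0.008211 = 0.005764 m/day.
Seepage velocity v = q / n_e = 0.005764 / 0.04 = 0.1441 m/day.
Travel time t = L / v = 2610 / 0.1441 = 18113 days = 49.59 years.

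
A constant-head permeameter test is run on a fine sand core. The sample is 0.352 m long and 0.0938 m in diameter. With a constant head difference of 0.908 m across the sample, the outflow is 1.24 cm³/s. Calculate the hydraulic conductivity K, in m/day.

6.01

Cross-sectional area A = π·(d/2)² = π × (0.0938/2)² = 0.006910 m².
Convert discharge: 1.24 cm³/s = 1.240e-06 m³/s.
Darcy's law rearranged: K = Q·L / (A·Δh) = 1.240e-06 × 0.352 / (0.006910 × 0.908) = 6.956e-05 m/s = 6.010 m/day.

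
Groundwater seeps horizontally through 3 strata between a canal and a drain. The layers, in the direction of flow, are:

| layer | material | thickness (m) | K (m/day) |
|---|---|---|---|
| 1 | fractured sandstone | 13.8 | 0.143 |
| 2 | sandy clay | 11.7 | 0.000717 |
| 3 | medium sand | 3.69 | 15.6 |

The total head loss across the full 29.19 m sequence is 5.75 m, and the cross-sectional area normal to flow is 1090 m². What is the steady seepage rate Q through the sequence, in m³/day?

0.382

Flow is perpendicular to layering, so the layers act in series and the equivalent K is the thickness-weighted harmonic mean.
Total thickness L = 13.8 + 11.7 + 3.69 = 29.19 m.
Σ(b_i/K_i) = 13.8/0.143 + 11.7/0.000717 + 3.69/15.6 = 16415 d.
K_eq = L / Σ(b_i/K_i) = 29.19 / 16415 = 0.001778 m/day.
Q = K_eq · A · (Δh/L) = 0.001778 × 1090 × (5.75/29.19) = 0.3818 m³/day.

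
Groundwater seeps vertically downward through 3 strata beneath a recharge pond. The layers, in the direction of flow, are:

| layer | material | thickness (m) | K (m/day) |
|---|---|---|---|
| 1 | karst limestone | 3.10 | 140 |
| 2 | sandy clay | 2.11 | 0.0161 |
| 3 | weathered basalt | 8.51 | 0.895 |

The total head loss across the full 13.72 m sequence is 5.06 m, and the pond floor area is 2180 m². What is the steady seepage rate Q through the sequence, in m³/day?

78.5

Flow is perpendicular to layering, so the layers act in series and the equivalent K is the thickness-weighted harmonic mean.
Total thickness L = 3.10 + 2.11 + 8.51 = 13.72 m.
Σ(b_i/K_i) = 3.10/140 + 2.11/0.0161 + 8.51/0.895 = 140.6 d.
K_eq = L / Σ(b_i/K_i) = 13.72 / 140.6 = 0.09759 m/day.
Q = K_eq · A · (Δh/L) = 0.09759 × 2180 × (5.06/13.72) = 78.46 m³/day.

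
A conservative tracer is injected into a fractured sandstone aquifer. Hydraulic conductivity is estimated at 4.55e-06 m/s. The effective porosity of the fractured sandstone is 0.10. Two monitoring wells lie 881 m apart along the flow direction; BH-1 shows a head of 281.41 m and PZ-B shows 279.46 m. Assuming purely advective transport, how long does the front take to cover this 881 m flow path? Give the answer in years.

Convert K: 4.55e-06 m/s × 86400 = 0.3931 m/day.
Hydraulic gradient i = (281.41 − 279.46) / 881 = 1.95 / 881 = 0.002213.
Darcy flux q = K · i = 0.3931 × 0.002213 = 0.0008701 m/day.
Seepage velocity v = q / n_e = 0.0008701 / 0.10 = 0.008701 m/day.
Travel time t = L / v = 881 / 0.008701 = 1.012e+05 days = 277.2 years.

277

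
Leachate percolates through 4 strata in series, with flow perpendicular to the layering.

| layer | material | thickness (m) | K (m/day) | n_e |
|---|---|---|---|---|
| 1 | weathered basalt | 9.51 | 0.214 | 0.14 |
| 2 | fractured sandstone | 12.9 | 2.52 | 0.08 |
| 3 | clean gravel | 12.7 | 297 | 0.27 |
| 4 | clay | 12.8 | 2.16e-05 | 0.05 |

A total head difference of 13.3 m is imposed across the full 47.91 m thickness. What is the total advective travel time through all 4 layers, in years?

785

With flow normal to the layers, continuity requires the same specific discharge q through every layer.
Σ(b_i/K_i) = 9.51/0.214 + 12.9/2.52 + 12.7/297 + 12.8/2.16e-05 = 5.926e+05 d.
q = Δh / Σ(b_i/K_i) = 13.3 / 5.926e+05 = 2.244e-05 m/day.
In each layer the seepage velocity is v_i = q/n_i, so the layer transit time is t_i = b_i·n_i / q:
  layer 1 (weathered basalt): t_1 = 9.51 × 0.14 / 2.244e-05 = 59327 d
  layer 2 (fractured sandstone): t_2 = 12.9 × 0.08 / 2.244e-05 = 45985 d
  layer 3 (clean gravel): t_3 = 12.7 × 0.27 / 2.244e-05 = 1.528e+05 d
  layer 4 (clay): t_4 = 12.8 × 0.05 / 2.244e-05 = 28518 d
Total t = Σ t_i = 2.866e+05 days = 784.7 years.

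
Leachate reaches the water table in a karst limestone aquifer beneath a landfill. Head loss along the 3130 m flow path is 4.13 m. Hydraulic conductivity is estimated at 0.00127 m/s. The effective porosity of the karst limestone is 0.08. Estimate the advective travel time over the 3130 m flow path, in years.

4.74

Convert K: 0.00127 m/s × 86400 = 109.7 m/day.
Hydraulic gradient i = Δh / L = 4.13 / 3130 = 0.001319.
Darcy flux q = K · i = 109.7 × 0.001319 = 0.1448 m/day.
Seepage velocity v = q / n_e = 0.1448 / 0.08 = 1.810 m/day.
Travel time t = L / v = 3130 / 1.810 = 1729 days = 4.735 years.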